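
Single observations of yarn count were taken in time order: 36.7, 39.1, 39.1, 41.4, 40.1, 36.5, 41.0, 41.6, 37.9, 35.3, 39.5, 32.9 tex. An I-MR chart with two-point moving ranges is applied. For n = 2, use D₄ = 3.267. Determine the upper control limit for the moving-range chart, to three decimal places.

9.445

Moving ranges: 2.4, 0.0, 2.3, 1.3, 3.6, 4.5, 0.6, 3.7, 2.6, 4.2, 6.6; M̄R̄ = 31.8000 / 11 = 2.8909
UCL_MR = D₄·M̄R̄ = 3.267 × 2.8909 = 9.4446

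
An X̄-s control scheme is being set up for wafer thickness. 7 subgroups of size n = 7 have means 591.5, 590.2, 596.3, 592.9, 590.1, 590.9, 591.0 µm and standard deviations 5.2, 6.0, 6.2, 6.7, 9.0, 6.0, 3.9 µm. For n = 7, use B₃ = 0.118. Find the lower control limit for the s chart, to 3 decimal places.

0.725

s̄ = (5.2 + 6.0 + 6.2 + 6.7 + 9.0 + 6.0 + 3.9) / 7 = 6.1429
LCL_s = B₃·s̄ = 0.118 × 6.1429 = 0.7249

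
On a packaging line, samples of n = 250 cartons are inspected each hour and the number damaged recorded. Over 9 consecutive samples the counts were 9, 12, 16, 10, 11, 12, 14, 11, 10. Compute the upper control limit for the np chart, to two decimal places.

p̄ = Σdᵢ / (k·n) = 105 / (9 × 250) = 0.04667
UCL = np̄ + 3·√(np̄(1−p̄)) = 11.6667 + 3 × √(11.6667×0.95333) = 11.6667 + 3 × 3.3350 = 21.6717

21.67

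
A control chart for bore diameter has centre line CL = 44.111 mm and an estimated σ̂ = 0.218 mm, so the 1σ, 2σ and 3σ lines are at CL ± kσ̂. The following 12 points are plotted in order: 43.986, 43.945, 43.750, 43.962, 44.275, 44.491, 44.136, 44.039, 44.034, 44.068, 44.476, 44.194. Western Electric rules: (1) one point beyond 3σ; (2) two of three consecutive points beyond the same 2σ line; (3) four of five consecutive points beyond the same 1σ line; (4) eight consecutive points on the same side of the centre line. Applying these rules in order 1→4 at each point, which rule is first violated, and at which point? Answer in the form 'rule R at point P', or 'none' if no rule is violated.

Zone of each point (C = within 1σ̂, B = 1σ̂–2σ̂, A = 2σ̂–3σ̂, * = beyond 3σ̂; sign = side of CL): 1:-C, 2:-C, 3:-B, 4:-C, 5:+C, 6:+B, 7:+C, 8:-C, 9:-C, 10:-C, 11:+B, 12:+C
No rule fires across all 12 points.

none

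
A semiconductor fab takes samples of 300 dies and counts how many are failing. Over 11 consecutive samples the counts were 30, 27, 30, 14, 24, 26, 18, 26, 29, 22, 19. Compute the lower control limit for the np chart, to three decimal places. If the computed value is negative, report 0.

p̄ = Σdᵢ / (k·n) = 265 / (11 × 300) = 0.08030
LCL = np̄ − 3·√(np̄(1−p̄)) = 24.0909 − 3 × 4.7071 = 9.9698

9.970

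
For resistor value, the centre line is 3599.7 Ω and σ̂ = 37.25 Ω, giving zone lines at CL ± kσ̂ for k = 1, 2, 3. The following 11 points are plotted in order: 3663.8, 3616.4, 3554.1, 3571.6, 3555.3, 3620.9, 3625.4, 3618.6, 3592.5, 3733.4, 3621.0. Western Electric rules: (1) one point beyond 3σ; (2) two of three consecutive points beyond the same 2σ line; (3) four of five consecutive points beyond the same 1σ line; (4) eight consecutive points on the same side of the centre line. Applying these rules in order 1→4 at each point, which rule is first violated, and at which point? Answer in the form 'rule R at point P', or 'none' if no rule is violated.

rule 1 at point 10

Zone of each point (C = within 1σ̂, B = 1σ̂–2σ̂, A = 2σ̂–3σ̂, * = beyond 3σ̂; sign = side of CL): 1:+B, 2:+C, 3:-B, 4:-C, 5:-B, 6:+C, 7:+C, 8:+C, 9:-C, 10:+*, 11:+C
Rule 1 (one point beyond the 3σ limits) is satisfied at point 10.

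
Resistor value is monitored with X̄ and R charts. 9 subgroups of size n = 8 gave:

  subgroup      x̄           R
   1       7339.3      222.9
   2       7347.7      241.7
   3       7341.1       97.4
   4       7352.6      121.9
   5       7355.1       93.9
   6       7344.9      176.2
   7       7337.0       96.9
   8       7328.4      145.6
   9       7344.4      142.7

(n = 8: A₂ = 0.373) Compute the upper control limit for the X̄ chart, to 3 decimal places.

X̄̄ = (7339.3 + 7347.7 + 7341.1 + 7352.6 + 7355.1 + 7344.9 + 7337.0 + 7328.4 + 7344.4) / 9 = 66090.5000 / 9 = 7343.3889
R̄ = (222.9 + 241.7 + 97.4 + 121.9 + 93.9 + 176.2 + 96.9 + 145.6 + 142.7) / 9 = 1339.2000 / 9 = 148.8000
UCL = X̄̄ + A₂·R̄ = 7343.3889 + 0.373 × 148.8000 = 7398.8913

7398.891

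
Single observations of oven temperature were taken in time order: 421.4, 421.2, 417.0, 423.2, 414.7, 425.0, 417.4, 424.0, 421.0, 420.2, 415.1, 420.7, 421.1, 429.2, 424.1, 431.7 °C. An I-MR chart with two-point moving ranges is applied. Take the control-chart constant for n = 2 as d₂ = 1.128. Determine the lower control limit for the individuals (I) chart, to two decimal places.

407.63

X̄ = (421.4 + 421.2 + 417.0 + 423.2 + 414.7 + 425.0 + 417.4 + 424.0 + 421.0 + 420.2 + 415.1 + 420.7 + 421.1 + 429.2 + 424.1 + 431.7) / 16 = 421.6875
Moving ranges: 0.2, 4.2, 6.2, 8.5, 10.3, 7.6, 6.6, 3.0, 0.8, 5.1, 5.6, 0.4, 8.1, 5.1, 7.6; M̄R̄ = 79.3000 / 15 = 5.2867
LCL = X̄ − 3·M̄R̄/d₂ = 421.6875 − 3 × 5.2867 / 1.128 = 407.6272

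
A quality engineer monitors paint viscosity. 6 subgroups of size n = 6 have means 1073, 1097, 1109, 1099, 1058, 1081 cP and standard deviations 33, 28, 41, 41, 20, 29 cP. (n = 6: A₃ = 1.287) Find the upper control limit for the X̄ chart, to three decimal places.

1127.351

X̄̄ = (1073 + 1097 + 1109 + 1099 + 1058 + 1081) / 6 = 1086.1667
s̄ = (33 + 28 + 41 + 41 + 20 + 29) / 6 = 32.0000
UCL = X̄̄ + A₃·s̄ = 1086.1667 + 1.287 × 32.0000 = 1127.3507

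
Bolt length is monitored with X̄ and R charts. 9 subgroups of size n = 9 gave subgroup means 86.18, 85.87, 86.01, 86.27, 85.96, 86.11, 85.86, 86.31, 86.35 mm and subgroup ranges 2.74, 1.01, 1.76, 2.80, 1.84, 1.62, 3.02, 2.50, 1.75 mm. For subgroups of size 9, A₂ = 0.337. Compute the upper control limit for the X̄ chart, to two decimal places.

X̄̄ = (86.18 + 85.87 + 86.01 + 86.27 + 85.96 + 86.11 + 85.86 + 86.31 + 86.35) / 9 = 774.9200 / 9 = 86.1022
R̄ = (2.74 + 1.01 + 1.76 + 2.80 + 1.84 + 1.62 + 3.02 + 2.50 + 1.75) / 9 = 19.0400 / 9 = 2.1156
UCL = X̄̄ + A₂·R̄ = 86.1022 + 0.337 × 2.1156 = 86.8152

86.82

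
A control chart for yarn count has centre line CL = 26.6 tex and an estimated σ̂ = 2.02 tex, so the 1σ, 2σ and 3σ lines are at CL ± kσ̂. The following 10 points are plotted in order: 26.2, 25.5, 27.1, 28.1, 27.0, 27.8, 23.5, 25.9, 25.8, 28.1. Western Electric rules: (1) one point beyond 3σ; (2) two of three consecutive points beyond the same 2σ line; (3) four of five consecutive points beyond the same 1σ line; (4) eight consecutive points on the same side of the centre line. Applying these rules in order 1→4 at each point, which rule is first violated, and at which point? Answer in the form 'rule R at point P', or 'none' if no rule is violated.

none

Zone of each point (C = within 1σ̂, B = 1σ̂–2σ̂, A = 2σ̂–3σ̂, * = beyond 3σ̂; sign = side of CL): 1:-C, 2:-C, 3:+C, 4:+C, 5:+C, 6:+C, 7:-B, 8:-C, 9:-C, 10:+C
No rule fires across all 10 points.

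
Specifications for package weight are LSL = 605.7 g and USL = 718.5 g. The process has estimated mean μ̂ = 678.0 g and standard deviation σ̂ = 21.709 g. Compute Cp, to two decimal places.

Cp = (USL − LSL) / (6σ̂) = (718.5 − 605.7) / (6 × 21.709) = 112.8000 / 130.2540 = 0.8660

0.87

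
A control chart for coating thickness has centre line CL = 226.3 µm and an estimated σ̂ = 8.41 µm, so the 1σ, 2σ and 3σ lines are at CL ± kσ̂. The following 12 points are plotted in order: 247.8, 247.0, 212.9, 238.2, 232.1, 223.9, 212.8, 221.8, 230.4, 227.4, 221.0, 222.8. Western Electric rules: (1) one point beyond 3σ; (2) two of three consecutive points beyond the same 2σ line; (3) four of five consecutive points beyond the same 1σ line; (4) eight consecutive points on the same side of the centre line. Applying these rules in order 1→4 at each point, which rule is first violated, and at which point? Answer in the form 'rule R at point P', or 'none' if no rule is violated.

Zone of each point (C = within 1σ̂, B = 1σ̂–2σ̂, A = 2σ̂–3σ̂, * = beyond 3σ̂; sign = side of CL): 1:+A, 2:+A, 3:-B, 4:+B, 5:+C, 6:-C, 7:-B, 8:-C, 9:+C, 10:+C, 11:-C, 12:-C
Rule 2 (two of three consecutive points beyond the same 2σ limit) is satisfied at point 2.

rule 2 at point 2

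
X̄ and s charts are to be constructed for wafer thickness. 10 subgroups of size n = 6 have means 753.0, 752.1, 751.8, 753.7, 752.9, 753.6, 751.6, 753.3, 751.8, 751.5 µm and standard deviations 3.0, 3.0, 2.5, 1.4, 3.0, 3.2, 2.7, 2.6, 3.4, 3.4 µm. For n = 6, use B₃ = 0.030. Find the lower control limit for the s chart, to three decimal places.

s̄ = (3.0 + 3.0 + 2.5 + 1.4 + 3.0 + 3.2 + 2.7 + 2.6 + 3.4 + 3.4) / 10 = 2.8200
LCL_s = B₃·s̄ = 0.030 × 2.8200 = 0.0846

0.085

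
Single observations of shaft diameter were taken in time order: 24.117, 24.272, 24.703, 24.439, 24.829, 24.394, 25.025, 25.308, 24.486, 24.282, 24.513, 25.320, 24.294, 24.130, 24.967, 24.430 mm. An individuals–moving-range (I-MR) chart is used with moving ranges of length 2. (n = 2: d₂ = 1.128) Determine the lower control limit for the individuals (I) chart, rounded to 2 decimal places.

X̄ = (24.117 + 24.272 + 24.703 + 24.439 + 24.829 + 24.394 + 25.025 + 25.308 + 24.486 + 24.282 + 24.513 + 25.320 + 24.294 + 24.130 + 24.967 + 24.430) / 16 = 24.5943
Moving ranges: 0.155, 0.431, 0.264, 0.390, 0.435, 0.631, 0.283, 0.822, 0.204, 0.231, 0.807, 1.026, 0.164, 0.837, 0.537; M̄R̄ = 7.2170 / 15 = 0.4811
LCL = X̄ − 3·M̄R̄/d₂ = 24.5943 − 3 × 0.4811 / 1.128 = 23.3147

23.31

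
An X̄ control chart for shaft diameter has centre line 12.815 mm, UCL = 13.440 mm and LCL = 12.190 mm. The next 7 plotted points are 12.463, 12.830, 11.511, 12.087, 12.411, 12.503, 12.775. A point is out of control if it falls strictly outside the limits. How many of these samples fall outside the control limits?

2

Compare each point to [12.190, 13.440]: sample 3 = 11.511 < LCL; sample 4 = 12.087 < LCL.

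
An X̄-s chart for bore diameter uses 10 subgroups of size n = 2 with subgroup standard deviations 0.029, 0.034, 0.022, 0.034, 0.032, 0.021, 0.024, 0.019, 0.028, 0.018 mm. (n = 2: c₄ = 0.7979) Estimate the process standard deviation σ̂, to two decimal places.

0.03

s̄ = (0.029 + 0.034 + 0.022 + 0.034 + 0.032 + 0.021 + 0.024 + 0.019 + 0.028 + 0.018) / 10 = 0.0261
σ̂ = s̄ / c₄ = 0.0261 / 0.7979 = 0.0327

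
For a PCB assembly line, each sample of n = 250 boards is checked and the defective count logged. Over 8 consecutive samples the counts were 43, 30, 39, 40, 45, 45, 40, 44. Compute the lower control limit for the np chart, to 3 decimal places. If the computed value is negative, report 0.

p̄ = Σdᵢ / (k·n) = 326 / (8 × 250) = 0.16300
LCL = np̄ − 3·√(np̄(1−p̄)) = 40.7500 − 3 × 5.8402 = 23.2294

23.229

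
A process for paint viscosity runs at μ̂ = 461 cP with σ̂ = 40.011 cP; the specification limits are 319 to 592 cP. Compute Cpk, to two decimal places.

1.09

Cpu = (USL − μ̂) / (3σ̂) = (592 − 461) / (3 × 40.011) = 1.0914; Cpl = (μ̂ − LSL) / (3σ̂) = (461 − 319) / (3 × 40.011) = 1.1830; Cpk = min(Cpu, Cpl) = 1.0914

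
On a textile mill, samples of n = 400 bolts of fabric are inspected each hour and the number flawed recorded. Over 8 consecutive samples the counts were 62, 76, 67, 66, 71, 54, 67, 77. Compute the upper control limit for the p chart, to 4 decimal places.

p̄ = Σdᵢ / (k·n) = 540 / (8 × 400) = 0.16875
UCL = p̄ + 3·√(p̄(1−p̄)/n) = 0.16875 + 3 × √(0.16875×0.83125/400) = 0.16875 + 3 × 0.01873 = 0.22493

0.2249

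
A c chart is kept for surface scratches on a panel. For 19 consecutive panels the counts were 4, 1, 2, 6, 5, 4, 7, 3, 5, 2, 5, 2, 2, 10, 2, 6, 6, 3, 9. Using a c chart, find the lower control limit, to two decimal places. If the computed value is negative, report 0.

0.00

c̄ = (4 + 1 + 2 + 6 + 5 + 4 + 7 + 3 + 5 + 2 + 5 + 2 + 2 + 10 + 2 + 6 + 6 + 3 + 9) / 19 = 84 / 19 = 4.4211
LCL = c̄ − 3√c̄ = 4.4211 − 3 × 2.1026 = -1.8868 → 0 (cannot be negative)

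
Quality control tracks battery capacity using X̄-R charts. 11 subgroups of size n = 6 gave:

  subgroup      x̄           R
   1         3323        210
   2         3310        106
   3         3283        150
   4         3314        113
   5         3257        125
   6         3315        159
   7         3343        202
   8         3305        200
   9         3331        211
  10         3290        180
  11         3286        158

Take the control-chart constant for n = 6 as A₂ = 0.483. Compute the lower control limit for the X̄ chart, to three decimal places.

3225.531

X̄̄ = (3323 + 3310 + 3283 + 3314 + 3257 + 3315 + 3343 + 3305 + 3331 + 3290 + 3286) / 11 = 36357.0000 / 11 = 3305.1818
R̄ = (210 + 106 + 150 + 113 + 125 + 159 + 202 + 200 + 211 + 180 + 158) / 11 = 1814.0000 / 11 = 164.9091
LCL = X̄̄ − A₂·R̄ = 3305.1818 − 0.483 × 164.9091 = 3225.5307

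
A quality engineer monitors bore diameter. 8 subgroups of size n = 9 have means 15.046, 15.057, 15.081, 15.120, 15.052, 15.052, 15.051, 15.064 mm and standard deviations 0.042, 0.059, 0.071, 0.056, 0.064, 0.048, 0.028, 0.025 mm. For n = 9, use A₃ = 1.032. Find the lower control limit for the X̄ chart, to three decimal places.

15.015

X̄̄ = (15.046 + 15.057 + 15.081 + 15.120 + 15.052 + 15.052 + 15.051 + 15.064) / 8 = 15.0654
s̄ = (0.042 + 0.059 + 0.071 + 0.056 + 0.064 + 0.048 + 0.028 + 0.025) / 8 = 0.0491
LCL = X̄̄ − A₃·s̄ = 15.0654 − 1.032 × 0.0491 = 15.0147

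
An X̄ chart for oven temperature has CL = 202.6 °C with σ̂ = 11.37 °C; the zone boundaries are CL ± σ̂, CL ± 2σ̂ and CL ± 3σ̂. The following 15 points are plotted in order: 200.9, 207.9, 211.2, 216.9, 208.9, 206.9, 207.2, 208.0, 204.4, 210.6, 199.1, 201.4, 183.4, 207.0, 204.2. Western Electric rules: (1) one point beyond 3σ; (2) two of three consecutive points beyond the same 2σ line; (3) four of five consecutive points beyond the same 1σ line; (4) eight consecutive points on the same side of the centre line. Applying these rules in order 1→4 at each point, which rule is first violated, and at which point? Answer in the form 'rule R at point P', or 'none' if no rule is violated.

rule 4 at point 9

Zone of each point (C = within 1σ̂, B = 1σ̂–2σ̂, A = 2σ̂–3σ̂, * = beyond 3σ̂; sign = side of CL): 1:-C, 2:+C, 3:+C, 4:+B, 5:+C, 6:+C, 7:+C, 8:+C, 9:+C, 10:+C, 11:-C, 12:-C, 13:-B, 14:+C, 15:+C
Rule 4 (eight consecutive points on the same side of the centre line) is satisfied at point 9.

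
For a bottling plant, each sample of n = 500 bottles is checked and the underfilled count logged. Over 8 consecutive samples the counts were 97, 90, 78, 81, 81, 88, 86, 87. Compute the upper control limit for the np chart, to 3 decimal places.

p̄ = Σdᵢ / (k·n) = 688 / (8 × 500) = 0.17200
UCL = np̄ + 3·√(np̄(1−p̄)) = 86.0000 + 3 × √(86.0000×0.82800) = 86.0000 + 3 × 8.4385 = 111.3154

111.315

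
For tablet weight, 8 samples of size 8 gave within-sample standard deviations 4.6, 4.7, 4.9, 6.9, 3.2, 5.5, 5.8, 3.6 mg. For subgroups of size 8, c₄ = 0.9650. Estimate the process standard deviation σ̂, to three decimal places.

s̄ = (4.6 + 4.7 + 4.9 + 6.9 + 3.2 + 5.5 + 5.8 + 3.6) / 8 = 4.9000
σ̂ = s̄ / c₄ = 4.9000 / 0.9650 = 5.0777

5.078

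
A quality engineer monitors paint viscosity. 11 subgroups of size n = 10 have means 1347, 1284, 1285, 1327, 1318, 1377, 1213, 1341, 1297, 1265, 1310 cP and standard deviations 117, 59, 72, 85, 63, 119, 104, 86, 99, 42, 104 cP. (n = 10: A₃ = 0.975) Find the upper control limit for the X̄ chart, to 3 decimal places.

1390.023

X̄̄ = (1347 + 1284 + 1285 + 1327 + 1318 + 1377 + 1213 + 1341 + 1297 + 1265 + 1310) / 11 = 1305.8182
s̄ = (117 + 59 + 72 + 85 + 63 + 119 + 104 + 86 + 99 + 42 + 104) / 11 = 86.3636
UCL = X̄̄ + A₃·s̄ = 1305.8182 + 0.975 × 86.3636 = 1390.0227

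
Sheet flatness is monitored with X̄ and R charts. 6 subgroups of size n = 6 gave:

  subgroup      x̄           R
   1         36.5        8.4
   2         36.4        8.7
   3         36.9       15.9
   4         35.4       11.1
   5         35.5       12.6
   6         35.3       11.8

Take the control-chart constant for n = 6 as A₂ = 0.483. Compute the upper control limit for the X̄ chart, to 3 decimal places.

X̄̄ = (36.5 + 36.4 + 36.9 + 35.4 + 35.5 + 35.3) / 6 = 216.0000 / 6 = 36.0000
R̄ = (8.4 + 8.7 + 15.9 + 11.1 + 12.6 + 11.8) / 6 = 68.5000 / 6 = 11.4167
UCL = X̄̄ + A₂·R̄ = 36.0000 + 0.483 × 11.4167 = 41.5142

41.514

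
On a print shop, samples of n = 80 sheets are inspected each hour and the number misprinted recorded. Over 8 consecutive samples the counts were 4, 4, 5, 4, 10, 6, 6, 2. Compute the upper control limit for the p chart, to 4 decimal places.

0.1462

p̄ = Σdᵢ / (k·n) = 41 / (8 × 80) = 0.06406
UCL = p̄ + 3·√(p̄(1−p̄)/n) = 0.06406 + 3 × √(0.06406×0.93594/80) = 0.06406 + 3 × 0.02738 = 0.14619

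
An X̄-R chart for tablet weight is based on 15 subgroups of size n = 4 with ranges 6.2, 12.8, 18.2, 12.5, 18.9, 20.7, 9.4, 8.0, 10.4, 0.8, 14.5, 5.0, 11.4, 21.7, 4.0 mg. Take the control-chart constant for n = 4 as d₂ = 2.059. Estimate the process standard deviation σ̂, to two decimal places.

R̄ = (6.2 + 12.8 + 18.2 + 12.5 + 18.9 + 20.7 + 9.4 + 8.0 + 10.4 + 0.8 + 14.5 + 5.0 + 11.4 + 21.7 + 4.0) / 15 = 11.6333
σ̂ = R̄ / d₂ = 11.6333 / 2.059 = 5.6500

5.65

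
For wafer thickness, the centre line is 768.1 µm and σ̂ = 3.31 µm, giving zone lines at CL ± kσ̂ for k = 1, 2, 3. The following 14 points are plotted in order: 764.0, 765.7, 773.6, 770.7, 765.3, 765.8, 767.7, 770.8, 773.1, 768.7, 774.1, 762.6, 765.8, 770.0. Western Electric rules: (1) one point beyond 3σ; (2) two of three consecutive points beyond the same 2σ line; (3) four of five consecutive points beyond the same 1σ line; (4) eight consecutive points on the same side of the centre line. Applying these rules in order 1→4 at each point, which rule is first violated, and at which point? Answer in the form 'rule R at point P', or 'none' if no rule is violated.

none

Zone of each point (C = within 1σ̂, B = 1σ̂–2σ̂, A = 2σ̂–3σ̂, * = beyond 3σ̂; sign = side of CL): 1:-B, 2:-C, 3:+B, 4:+C, 5:-C, 6:-C, 7:-C, 8:+C, 9:+B, 10:+C, 11:+B, 12:-B, 13:-C, 14:+C
No rule fires across all 14 points.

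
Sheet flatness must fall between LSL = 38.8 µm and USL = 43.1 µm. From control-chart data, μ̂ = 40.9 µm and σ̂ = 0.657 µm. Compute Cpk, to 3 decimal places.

Cpu = (USL − μ̂) / (3σ̂) = (43.1 − 40.9) / (3 × 0.657) = 1.1162; Cpl = (μ̂ − LSL) / (3σ̂) = (40.9 − 38.8) / (3 × 0.657) = 1.0654; Cpk = min(Cpu, Cpl) = 1.0654

1.065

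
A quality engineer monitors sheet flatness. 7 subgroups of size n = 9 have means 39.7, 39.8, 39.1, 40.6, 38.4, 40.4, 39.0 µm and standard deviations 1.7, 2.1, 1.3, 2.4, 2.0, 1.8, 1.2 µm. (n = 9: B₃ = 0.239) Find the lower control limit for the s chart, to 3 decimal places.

0.427

s̄ = (1.7 + 2.1 + 1.3 + 2.4 + 2.0 + 1.8 + 1.2) / 7 = 1.7857
LCL_s = B₃·s̄ = 0.239 × 1.7857 = 0.4268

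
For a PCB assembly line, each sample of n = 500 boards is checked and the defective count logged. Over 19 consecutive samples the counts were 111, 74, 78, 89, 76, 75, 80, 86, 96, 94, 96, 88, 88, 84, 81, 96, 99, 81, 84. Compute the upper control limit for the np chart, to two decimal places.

p̄ = Σdᵢ / (k·n) = 1656 / (19 × 500) = 0.17432
UCL = np̄ + 3·√(np̄(1−p̄)) = 87.1579 + 3 × √(87.1579×0.82568) = 87.1579 + 3 × 8.4832 = 112.6075

112.61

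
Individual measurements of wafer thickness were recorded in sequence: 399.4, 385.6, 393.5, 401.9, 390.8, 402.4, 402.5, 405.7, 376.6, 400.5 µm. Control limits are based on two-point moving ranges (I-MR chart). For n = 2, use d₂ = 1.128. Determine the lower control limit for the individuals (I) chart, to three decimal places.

X̄ = (399.4 + 385.6 + 393.5 + 401.9 + 390.8 + 402.4 + 402.5 + 405.7 + 376.6 + 400.5) / 10 = 395.8900
Moving ranges: 13.8, 7.9, 8.4, 11.1, 11.6, 0.1, 3.2, 29.1, 23.9; M̄R̄ = 109.1000 / 9 = 12.1222
LCL = X̄ − 3·M̄R̄/d₂ = 395.8900 − 3 × 12.1222 / 1.128 = 363.6500

363.650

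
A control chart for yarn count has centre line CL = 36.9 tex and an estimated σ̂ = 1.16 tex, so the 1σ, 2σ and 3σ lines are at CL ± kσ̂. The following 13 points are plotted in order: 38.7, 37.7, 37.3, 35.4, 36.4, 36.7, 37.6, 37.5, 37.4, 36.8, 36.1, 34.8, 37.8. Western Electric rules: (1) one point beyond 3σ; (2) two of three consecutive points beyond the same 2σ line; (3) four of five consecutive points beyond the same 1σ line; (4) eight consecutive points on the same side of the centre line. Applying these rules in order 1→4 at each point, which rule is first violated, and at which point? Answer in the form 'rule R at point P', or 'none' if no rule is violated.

Zone of each point (C = within 1σ̂, B = 1σ̂–2σ̂, A = 2σ̂–3σ̂, * = beyond 3σ̂; sign = side of CL): 1:+B, 2:+C, 3:+C, 4:-B, 5:-C, 6:-C, 7:+C, 8:+C, 9:+C, 10:-C, 11:-C, 12:-B, 13:+C
No rule fires across all 13 points.

none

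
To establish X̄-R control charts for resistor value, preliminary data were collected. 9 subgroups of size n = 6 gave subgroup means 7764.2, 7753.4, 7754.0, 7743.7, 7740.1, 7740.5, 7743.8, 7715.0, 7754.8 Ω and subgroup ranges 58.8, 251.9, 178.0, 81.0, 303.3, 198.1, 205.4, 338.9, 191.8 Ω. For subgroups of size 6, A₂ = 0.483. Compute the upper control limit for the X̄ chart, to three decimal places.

X̄̄ = (7764.2 + 7753.4 + 7754.0 + 7743.7 + 7740.1 + 7740.5 + 7743.8 + 7715.0 + 7754.8) / 9 = 69709.5000 / 9 = 7745.5000
R̄ = (58.8 + 251.9 + 178.0 + 81.0 + 303.3 + 198.1 + 205.4 + 338.9 + 191.8) / 9 = 1807.2000 / 9 = 200.8000
UCL = X̄̄ + A₂·R̄ = 7745.5000 + 0.483 × 200.8000 = 7842.4864

7842.486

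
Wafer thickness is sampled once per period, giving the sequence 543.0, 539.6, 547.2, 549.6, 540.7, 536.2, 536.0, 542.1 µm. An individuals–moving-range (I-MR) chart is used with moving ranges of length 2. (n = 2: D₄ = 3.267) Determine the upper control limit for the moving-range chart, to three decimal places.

15.448

Moving ranges: 3.4, 7.6, 2.4, 8.9, 4.5, 0.2, 6.1; M̄R̄ = 33.1000 / 7 = 4.7286
UCL_MR = D₄·M̄R̄ = 3.267 × 4.7286 = 15.4482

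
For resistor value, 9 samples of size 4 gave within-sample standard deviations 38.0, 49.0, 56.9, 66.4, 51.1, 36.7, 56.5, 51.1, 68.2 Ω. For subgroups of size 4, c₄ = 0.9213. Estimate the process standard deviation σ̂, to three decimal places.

57.154

s̄ = (38.0 + 49.0 + 56.9 + 66.4 + 51.1 + 36.7 + 56.5 + 51.1 + 68.2) / 9 = 52.6556
σ̂ = s̄ / c₄ = 52.6556 / 0.9213 = 57.1535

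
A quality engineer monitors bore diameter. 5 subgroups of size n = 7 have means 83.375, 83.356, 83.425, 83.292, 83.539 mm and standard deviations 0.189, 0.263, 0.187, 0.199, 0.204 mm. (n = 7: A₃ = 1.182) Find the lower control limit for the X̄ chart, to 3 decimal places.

X̄̄ = (83.375 + 83.356 + 83.425 + 83.292 + 83.539) / 5 = 83.3974
s̄ = (0.189 + 0.263 + 0.187 + 0.199 + 0.204) / 5 = 0.2084
LCL = X̄̄ − A₃·s̄ = 83.3974 − 1.182 × 0.2084 = 83.1511

83.151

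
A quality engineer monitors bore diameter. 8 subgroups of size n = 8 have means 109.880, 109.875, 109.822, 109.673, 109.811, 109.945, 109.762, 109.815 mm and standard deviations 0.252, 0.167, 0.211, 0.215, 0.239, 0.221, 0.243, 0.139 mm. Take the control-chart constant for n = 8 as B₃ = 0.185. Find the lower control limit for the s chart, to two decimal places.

s̄ = (0.252 + 0.167 + 0.211 + 0.215 + 0.239 + 0.221 + 0.243 + 0.139) / 8 = 0.2109
LCL_s = B₃·s̄ = 0.185 × 0.2109 = 0.0390

0.04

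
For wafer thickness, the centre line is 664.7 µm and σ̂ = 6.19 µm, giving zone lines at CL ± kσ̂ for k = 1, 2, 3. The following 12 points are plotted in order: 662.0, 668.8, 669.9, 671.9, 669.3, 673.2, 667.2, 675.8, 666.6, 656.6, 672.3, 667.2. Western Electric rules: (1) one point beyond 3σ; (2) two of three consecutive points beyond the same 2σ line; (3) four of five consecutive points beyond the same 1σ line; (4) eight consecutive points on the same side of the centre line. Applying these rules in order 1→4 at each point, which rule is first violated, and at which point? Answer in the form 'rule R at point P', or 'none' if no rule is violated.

rule 4 at point 9

Zone of each point (C = within 1σ̂, B = 1σ̂–2σ̂, A = 2σ̂–3σ̂, * = beyond 3σ̂; sign = side of CL): 1:-C, 2:+C, 3:+C, 4:+B, 5:+C, 6:+B, 7:+C, 8:+B, 9:+C, 10:-B, 11:+B, 12:+C
Rule 4 (eight consecutive points on the same side of the centre line) is satisfied at point 9.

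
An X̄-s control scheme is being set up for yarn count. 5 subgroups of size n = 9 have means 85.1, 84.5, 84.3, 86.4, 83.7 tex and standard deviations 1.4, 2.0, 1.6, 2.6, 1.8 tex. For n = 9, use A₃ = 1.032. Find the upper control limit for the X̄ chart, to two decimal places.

86.74

X̄̄ = (85.1 + 84.5 + 84.3 + 86.4 + 83.7) / 5 = 84.8000
s̄ = (1.4 + 2.0 + 1.6 + 2.6 + 1.8) / 5 = 1.8800
UCL = X̄̄ + A₃·s̄ = 84.8000 + 1.032 × 1.8800 = 86.7402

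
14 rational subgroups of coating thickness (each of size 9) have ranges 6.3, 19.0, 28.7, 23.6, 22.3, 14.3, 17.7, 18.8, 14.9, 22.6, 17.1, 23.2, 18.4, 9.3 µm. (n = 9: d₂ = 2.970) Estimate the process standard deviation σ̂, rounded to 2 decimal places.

6.16

R̄ = (6.3 + 19.0 + 28.7 + 23.6 + 22.3 + 14.3 + 17.7 + 18.8 + 14.9 + 22.6 + 17.1 + 23.2 + 18.4 + 9.3) / 14 = 18.3000
σ̂ = R̄ / d₂ = 18.3000 / 2.970 = 6.1616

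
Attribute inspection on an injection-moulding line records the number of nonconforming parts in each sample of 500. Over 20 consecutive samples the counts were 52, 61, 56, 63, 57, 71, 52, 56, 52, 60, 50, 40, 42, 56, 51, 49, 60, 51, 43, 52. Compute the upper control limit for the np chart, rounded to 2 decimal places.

74.47

p̄ = Σdᵢ / (k·n) = 1074 / (20 × 500) = 0.10740
UCL = np̄ + 3·√(np̄(1−p̄)) = 53.7000 + 3 × √(53.7000×0.89260) = 53.7000 + 3 × 6.9233 = 74.4700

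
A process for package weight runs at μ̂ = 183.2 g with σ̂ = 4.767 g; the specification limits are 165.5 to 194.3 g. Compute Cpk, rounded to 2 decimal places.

0.78

Cpu = (USL − μ̂) / (3σ̂) = (194.3 − 183.2) / (3 × 4.767) = 0.7762; Cpl = (μ̂ − LSL) / (3σ̂) = (183.2 − 165.5) / (3 × 4.767) = 1.2377; Cpk = min(Cpu, Cpl) = 0.7762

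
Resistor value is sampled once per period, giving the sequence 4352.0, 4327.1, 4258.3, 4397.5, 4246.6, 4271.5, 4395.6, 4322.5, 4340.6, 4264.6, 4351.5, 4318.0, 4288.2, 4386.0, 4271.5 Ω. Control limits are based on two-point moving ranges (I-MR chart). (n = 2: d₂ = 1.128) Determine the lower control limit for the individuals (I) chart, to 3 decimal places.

X̄ = (4352.0 + 4327.1 + 4258.3 + 4397.5 + 4246.6 + 4271.5 + 4395.6 + 4322.5 + 4340.6 + 4264.6 + 4351.5 + 4318.0 + 4288.2 + 4386.0 + 4271.5) / 15 = 4319.4333
Moving ranges: 24.9, 68.8, 139.2, 150.9, 24.9, 124.1, 73.1, 18.1, 76.0, 86.9, 33.5, 29.8, 97.8, 114.5; M̄R̄ = 1062.5000 / 14 = 75.8929
LCL = X̄ − 3·M̄R̄/d₂ = 4319.4333 − 3 × 75.8929 / 1.128 = 4117.5906

4117.591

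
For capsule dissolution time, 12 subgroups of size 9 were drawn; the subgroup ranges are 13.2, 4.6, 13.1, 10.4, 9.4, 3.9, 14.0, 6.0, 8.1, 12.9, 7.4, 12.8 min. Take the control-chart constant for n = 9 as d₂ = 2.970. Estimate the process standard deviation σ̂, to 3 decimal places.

3.249

R̄ = (13.2 + 4.6 + 13.1 + 10.4 + 9.4 + 3.9 + 14.0 + 6.0 + 8.1 + 12.9 + 7.4 + 12.8) / 12 = 9.6500
σ̂ = R̄ / d₂ = 9.6500 / 2.970 = 3.2492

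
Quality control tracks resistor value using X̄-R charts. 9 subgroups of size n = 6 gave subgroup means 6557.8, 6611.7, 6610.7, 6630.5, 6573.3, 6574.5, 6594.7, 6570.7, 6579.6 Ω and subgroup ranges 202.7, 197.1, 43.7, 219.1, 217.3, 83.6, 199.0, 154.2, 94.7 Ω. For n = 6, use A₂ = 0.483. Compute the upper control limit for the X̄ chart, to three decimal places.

X̄̄ = (6557.8 + 6611.7 + 6610.7 + 6630.5 + 6573.3 + 6574.5 + 6594.7 + 6570.7 + 6579.6) / 9 = 59303.5000 / 9 = 6589.2778
R̄ = (202.7 + 197.1 + 43.7 + 219.1 + 217.3 + 83.6 + 199.0 + 154.2 + 94.7) / 9 = 1411.4000 / 9 = 156.8222
UCL = X̄̄ + A₂·R̄ = 6589.2778 + 0.483 × 156.8222 = 6665.0229

6665.023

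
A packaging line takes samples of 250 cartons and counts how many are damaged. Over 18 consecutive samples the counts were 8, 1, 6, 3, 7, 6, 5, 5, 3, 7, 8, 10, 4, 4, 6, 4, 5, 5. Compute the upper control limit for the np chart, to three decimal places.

p̄ = Σdᵢ / (k·n) = 97 / (18 × 250) = 0.02156
UCL = np̄ + 3·√(np̄(1−p̄)) = 5.3889 + 3 × √(5.3889×0.97844) = 5.3889 + 3 × 2.2962 = 12.2776

12.278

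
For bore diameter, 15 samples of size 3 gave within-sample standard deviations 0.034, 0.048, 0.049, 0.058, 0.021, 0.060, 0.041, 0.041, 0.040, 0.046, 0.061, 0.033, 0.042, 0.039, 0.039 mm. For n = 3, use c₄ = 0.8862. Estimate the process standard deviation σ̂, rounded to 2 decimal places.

0.05

s̄ = (0.034 + 0.048 + 0.049 + 0.058 + 0.021 + 0.060 + 0.041 + 0.041 + 0.040 + 0.046 + 0.061 + 0.033 + 0.042 + 0.039 + 0.039) / 15 = 0.0435
σ̂ = s̄ / c₄ = 0.0435 / 0.8862 = 0.0490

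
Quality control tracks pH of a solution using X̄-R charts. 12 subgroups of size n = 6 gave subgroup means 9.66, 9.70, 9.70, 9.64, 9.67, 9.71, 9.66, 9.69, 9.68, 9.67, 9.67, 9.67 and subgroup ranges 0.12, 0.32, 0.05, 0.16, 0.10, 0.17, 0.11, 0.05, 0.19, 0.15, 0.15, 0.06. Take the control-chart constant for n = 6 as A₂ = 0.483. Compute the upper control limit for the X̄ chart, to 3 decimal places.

9.742

X̄̄ = (9.66 + 9.70 + 9.70 + 9.64 + 9.67 + 9.71 + 9.66 + 9.69 + 9.68 + 9.67 + 9.67 + 9.67) / 12 = 116.1200 / 12 = 9.6767
R̄ = (0.12 + 0.32 + 0.05 + 0.16 + 0.10 + 0.17 + 0.11 + 0.05 + 0.19 + 0.15 + 0.15 + 0.06) / 12 = 1.6300 / 12 = 0.1358
UCL = X̄̄ + A₂·R̄ = 9.6767 + 0.483 × 0.1358 = 9.7423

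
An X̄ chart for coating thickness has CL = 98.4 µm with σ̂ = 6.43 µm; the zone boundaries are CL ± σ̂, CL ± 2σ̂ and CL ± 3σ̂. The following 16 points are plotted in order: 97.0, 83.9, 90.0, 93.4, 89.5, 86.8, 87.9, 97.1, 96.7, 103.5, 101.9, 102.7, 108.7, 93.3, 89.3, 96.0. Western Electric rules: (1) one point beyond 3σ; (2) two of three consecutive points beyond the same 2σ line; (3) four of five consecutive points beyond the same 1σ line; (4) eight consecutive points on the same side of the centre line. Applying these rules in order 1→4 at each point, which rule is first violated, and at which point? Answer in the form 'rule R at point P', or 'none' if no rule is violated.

Zone of each point (C = within 1σ̂, B = 1σ̂–2σ̂, A = 2σ̂–3σ̂, * = beyond 3σ̂; sign = side of CL): 1:-C, 2:-A, 3:-B, 4:-C, 5:-B, 6:-B, 7:-B, 8:-C, 9:-C, 10:+C, 11:+C, 12:+C, 13:+B, 14:-C, 15:-B, 16:-C
Rule 3 (four of five consecutive points beyond the same 1σ limit) is satisfied at point 6.

rule 3 at point 6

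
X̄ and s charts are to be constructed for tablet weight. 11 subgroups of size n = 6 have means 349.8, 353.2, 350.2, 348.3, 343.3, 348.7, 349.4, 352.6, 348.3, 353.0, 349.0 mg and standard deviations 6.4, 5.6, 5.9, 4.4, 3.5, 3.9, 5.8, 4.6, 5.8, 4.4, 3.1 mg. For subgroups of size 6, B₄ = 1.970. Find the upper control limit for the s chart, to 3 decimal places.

s̄ = (6.4 + 5.6 + 5.9 + 4.4 + 3.5 + 3.9 + 5.8 + 4.6 + 5.8 + 4.4 + 3.1) / 11 = 4.8545
UCL_s = B₄·s̄ = 1.970 × 4.8545 = 9.5635

9.563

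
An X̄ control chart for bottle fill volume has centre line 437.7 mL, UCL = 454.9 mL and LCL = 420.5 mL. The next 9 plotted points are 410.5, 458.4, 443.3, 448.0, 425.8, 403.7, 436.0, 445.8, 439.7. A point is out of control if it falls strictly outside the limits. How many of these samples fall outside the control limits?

Compare each point to [420.5, 454.9]: sample 1 = 410.5 < LCL; sample 2 = 458.4 > UCL; sample 6 = 403.7 < LCL.

3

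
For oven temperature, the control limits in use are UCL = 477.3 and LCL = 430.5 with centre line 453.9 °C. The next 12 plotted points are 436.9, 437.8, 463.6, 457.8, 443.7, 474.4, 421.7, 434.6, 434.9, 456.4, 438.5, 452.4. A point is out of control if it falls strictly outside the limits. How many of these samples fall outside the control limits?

1

Compare each point to [430.5, 477.3]: sample 7 = 421.7 < LCL.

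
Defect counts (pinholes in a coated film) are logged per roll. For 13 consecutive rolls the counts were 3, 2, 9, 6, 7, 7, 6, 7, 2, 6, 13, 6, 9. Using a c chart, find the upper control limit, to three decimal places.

13.965

c̄ = (3 + 2 + 9 + 6 + 7 + 7 + 6 + 7 + 2 + 6 + 13 + 6 + 9) / 13 = 83 / 13 = 6.3846
UCL = c̄ + 3√c̄ = 6.3846 + 3 × √6.3846 = 6.3846 + 3 × 2.5268 = 13.9650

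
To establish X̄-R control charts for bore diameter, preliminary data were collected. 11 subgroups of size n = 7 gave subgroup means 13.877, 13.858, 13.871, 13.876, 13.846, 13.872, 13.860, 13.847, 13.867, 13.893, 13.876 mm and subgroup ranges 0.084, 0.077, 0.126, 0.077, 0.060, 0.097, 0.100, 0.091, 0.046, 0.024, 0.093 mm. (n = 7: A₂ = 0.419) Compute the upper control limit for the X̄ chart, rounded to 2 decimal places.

X̄̄ = (13.877 + 13.858 + 13.871 + 13.876 + 13.846 + 13.872 + 13.860 + 13.847 + 13.867 + 13.893 + 13.876) / 11 = 152.5430 / 11 = 13.8675
R̄ = (0.084 + 0.077 + 0.126 + 0.077 + 0.060 + 0.097 + 0.100 + 0.091 + 0.046 + 0.024 + 0.093) / 11 = 0.8750 / 11 = 0.0795
UCL = X̄̄ + A₂·R̄ = 13.8675 + 0.419 × 0.0795 = 13.9009

13.90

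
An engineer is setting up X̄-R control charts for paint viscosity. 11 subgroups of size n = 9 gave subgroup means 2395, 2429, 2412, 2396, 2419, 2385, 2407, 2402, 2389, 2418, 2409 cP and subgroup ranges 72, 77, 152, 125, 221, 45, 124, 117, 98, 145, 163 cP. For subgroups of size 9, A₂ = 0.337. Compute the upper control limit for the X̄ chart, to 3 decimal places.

X̄̄ = (2395 + 2429 + 2412 + 2396 + 2419 + 2385 + 2407 + 2402 + 2389 + 2418 + 2409) / 11 = 26461.0000 / 11 = 2405.5455
R̄ = (72 + 77 + 152 + 125 + 221 + 45 + 124 + 117 + 98 + 145 + 163) / 11 = 1339.0000 / 11 = 121.7273
UCL = X̄̄ + A₂·R̄ = 2405.5455 + 0.337 × 121.7273 = 2446.5675

2446.568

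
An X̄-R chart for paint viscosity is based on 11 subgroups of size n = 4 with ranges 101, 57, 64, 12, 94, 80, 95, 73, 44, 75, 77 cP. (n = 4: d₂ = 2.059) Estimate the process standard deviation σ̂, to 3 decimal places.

34.085

R̄ = (101 + 57 + 64 + 12 + 94 + 80 + 95 + 73 + 44 + 75 + 77) / 11 = 70.1818
σ̂ = R̄ / d₂ = 70.1818 / 2.059 = 34.0854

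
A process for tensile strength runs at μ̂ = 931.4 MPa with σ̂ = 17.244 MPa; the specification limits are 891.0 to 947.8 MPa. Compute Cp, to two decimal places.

Cp = (USL − LSL) / (6σ̂) = (947.8 − 891.0) / (6 × 17.244) = 56.8000 / 103.4640 = 0.5490

0.55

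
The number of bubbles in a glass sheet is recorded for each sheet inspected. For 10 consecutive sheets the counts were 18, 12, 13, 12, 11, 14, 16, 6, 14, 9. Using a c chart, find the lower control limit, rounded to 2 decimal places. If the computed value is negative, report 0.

c̄ = (18 + 12 + 13 + 12 + 11 + 14 + 16 + 6 + 14 + 9) / 10 = 125 / 10 = 12.5000
LCL = c̄ − 3√c̄ = 12.5000 − 3 × 3.5355 = 1.8934

1.89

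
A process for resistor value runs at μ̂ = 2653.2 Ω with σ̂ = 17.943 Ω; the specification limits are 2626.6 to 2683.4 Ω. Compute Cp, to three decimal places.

0.528

Cp = (USL − LSL) / (6σ̂) = (2683.4 − 2626.6) / (6 × 17.943) = 56.8000 / 107.6580 = 0.5276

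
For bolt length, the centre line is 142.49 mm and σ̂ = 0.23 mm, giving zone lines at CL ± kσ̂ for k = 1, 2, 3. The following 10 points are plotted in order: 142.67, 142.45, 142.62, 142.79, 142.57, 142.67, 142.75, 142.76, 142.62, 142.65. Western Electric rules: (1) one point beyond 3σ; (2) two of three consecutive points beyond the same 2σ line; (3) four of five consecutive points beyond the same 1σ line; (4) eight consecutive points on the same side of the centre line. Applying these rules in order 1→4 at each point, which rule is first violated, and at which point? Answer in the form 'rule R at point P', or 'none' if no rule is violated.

rule 4 at point 10

Zone of each point (C = within 1σ̂, B = 1σ̂–2σ̂, A = 2σ̂–3σ̂, * = beyond 3σ̂; sign = side of CL): 1:+C, 2:-C, 3:+C, 4:+B, 5:+C, 6:+C, 7:+B, 8:+B, 9:+C, 10:+C
Rule 4 (eight consecutive points on the same side of the centre line) is satisfied at point 10.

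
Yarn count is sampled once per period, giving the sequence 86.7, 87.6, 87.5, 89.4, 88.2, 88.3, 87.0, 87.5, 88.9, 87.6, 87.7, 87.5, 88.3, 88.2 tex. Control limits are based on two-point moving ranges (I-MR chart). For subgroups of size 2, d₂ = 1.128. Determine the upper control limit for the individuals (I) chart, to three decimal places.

89.911

X̄ = (86.7 + 87.6 + 87.5 + 89.4 + 88.2 + 88.3 + 87.0 + 87.5 + 88.9 + 87.6 + 87.7 + 87.5 + 88.3 + 88.2) / 14 = 87.8857
Moving ranges: 0.9, 0.1, 1.9, 1.2, 0.1, 1.3, 0.5, 1.4, 1.3, 0.1, 0.2, 0.8, 0.1; M̄R̄ = 9.9000 / 13 = 0.7615
UCL = X̄ + 3·M̄R̄/d₂ = 87.8857 + 3 × 0.7615 / 1.128 = 89.9111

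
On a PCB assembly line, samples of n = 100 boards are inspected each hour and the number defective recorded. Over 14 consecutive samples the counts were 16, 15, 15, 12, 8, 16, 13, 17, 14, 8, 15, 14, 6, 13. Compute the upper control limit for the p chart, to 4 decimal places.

p̄ = Σdᵢ / (k·n) = 182 / (14 × 100) = 0.13000
UCL = p̄ + 3·√(p̄(1−p̄)/n) = 0.13000 + 3 × √(0.13000×0.87000/100) = 0.13000 + 3 × 0.03363 = 0.23089

0.2309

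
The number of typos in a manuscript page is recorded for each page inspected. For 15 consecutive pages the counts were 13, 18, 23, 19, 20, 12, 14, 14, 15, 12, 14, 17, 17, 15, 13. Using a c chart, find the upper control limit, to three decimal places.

c̄ = (13 + 18 + 23 + 19 + 20 + 12 + 14 + 14 + 15 + 12 + 14 + 17 + 17 + 15 + 13) / 15 = 236 / 15 = 15.7333
UCL = c̄ + 3√c̄ = 15.7333 + 3 × √15.7333 = 15.7333 + 3 × 3.9665 = 27.6329

27.633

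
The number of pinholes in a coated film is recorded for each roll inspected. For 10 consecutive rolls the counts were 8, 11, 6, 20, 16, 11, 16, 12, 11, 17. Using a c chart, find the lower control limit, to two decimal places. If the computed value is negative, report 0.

2.07

c̄ = (8 + 11 + 6 + 20 + 16 + 11 + 16 + 12 + 11 + 17) / 10 = 128 / 10 = 12.8000
LCL = c̄ − 3√c̄ = 12.8000 − 3 × 3.5777 = 2.0669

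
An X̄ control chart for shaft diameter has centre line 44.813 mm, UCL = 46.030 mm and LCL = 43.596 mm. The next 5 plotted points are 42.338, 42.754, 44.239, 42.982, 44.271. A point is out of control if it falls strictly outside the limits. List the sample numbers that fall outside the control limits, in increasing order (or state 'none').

Compare each point to [43.596, 46.030]: sample 1 = 42.338 < LCL; sample 2 = 42.754 < LCL; sample 4 = 42.982 < LCL.

1, 2, 4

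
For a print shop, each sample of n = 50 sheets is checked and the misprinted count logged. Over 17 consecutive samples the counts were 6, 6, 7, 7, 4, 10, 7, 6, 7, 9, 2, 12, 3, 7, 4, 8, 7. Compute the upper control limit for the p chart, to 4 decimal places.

0.2753

p̄ = Σdᵢ / (k·n) = 112 / (17 × 50) = 0.13176
UCL = p̄ + 3·√(p̄(1−p̄)/n) = 0.13176 + 3 × √(0.13176×0.86824/50) = 0.13176 + 3 × 0.04783 = 0.27527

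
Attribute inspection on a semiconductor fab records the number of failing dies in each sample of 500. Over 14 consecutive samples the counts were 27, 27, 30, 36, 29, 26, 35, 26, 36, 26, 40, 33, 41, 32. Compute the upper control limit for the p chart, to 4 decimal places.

p̄ = Σdᵢ / (k·n) = 444 / (14 × 500) = 0.06343
UCL = p̄ + 3·√(p̄(1−p̄)/n) = 0.06343 + 3 × √(0.06343×0.93657/500) = 0.06343 + 3 × 0.01090 = 0.09613

0.0961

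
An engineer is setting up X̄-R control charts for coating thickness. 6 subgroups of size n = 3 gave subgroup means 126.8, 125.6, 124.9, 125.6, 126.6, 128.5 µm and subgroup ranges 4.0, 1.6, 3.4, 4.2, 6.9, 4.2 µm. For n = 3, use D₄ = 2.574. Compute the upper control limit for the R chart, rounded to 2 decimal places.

10.42

R̄ = (4.0 + 1.6 + 3.4 + 4.2 + 6.9 + 4.2) / 6 = 24.3000 / 6 = 4.0500
UCL_R = D₄·R̄ = 2.574 × 4.0500 = 10.4247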